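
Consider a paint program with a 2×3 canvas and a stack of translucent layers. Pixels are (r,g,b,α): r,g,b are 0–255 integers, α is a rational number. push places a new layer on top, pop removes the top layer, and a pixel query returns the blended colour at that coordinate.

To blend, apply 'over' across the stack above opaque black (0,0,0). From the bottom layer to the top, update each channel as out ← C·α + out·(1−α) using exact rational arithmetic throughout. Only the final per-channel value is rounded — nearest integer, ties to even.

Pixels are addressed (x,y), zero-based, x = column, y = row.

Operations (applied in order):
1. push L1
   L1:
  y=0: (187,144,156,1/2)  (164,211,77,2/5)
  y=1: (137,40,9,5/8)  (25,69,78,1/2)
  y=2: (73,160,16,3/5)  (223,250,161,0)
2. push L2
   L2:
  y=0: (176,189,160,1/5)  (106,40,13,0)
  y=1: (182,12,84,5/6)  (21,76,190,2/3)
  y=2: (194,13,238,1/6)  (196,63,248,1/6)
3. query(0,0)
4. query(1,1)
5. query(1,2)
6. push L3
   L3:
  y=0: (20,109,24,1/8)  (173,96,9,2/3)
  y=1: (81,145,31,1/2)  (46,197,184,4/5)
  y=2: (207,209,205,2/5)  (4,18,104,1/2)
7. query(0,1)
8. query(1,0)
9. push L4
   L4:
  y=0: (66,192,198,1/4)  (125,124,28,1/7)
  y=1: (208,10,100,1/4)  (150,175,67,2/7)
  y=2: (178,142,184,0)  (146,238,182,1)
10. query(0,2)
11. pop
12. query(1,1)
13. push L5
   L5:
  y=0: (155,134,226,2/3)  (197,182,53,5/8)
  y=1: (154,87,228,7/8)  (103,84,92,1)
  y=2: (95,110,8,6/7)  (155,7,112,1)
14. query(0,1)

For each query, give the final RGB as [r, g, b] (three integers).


(0,0) stack=L1,L2; from [0,0,0]:
after L1 α=1/2: [187/2, 72, 78]
after L2 α=1/5: [110, 477/5, 472/5]
= [110, 95, 94]

(1,1) stack=L1,L2; from [0,0,0]:
L1 α=1/2: [25/2, 69/2, 39]
L2 α=2/3: [109/6, 373/6, 419/3]
→ [18, 62, 140]

at x=1,y=2 over L1,L2:
+L1 (α=0) → [0, 0, 0]
+L2 (α=1/6) → [98/3, 21/2, 124/3]
→ [33, 10, 41]

(0,1) stack=L1,L2,L3; from [0,0,0]:
L1 α=5/8: [685/8, 25, 45/8]
L2 α=5/6: [2655/16, 85/6, 1135/16]
L3 α=1/2: [3951/32, 955/12, 1631/32]
→ [123, 80, 51]

at x=1,y=0 over L1,L2,L3:
L1 α=2/5: [328/5, 422/5, 154/5]
L2 α=0: [328/5, 422/5, 154/5]
L3 α=2/3: [686/5, 1382/15, 244/15]
= [137, 92, 16]

at x=0,y=2 over L1,L2,L3,L4:
after L1 α=3/5: [219/5, 96, 48/5]
after L2 α=1/6: [413/6, 493/6, 143/3]
after L3 α=2/5: [1241/10, 1329/10, 553/5]
after L4 α=0: [1241/10, 1329/10, 553/5]
rounded: [124, 133, 111]

(1,1) stack=L1,L2,L3; from [0,0,0]:
L1 α=1/2: [25/2, 69/2, 39]
L2 α=2/3: [109/6, 373/6, 419/3]
L3 α=4/5: [1213/30, 5101/30, 2627/15]
→ [40, 170, 175]

at x=0,y=1 over L1,L2,L3,L5:
+L1 (α=5/8) → [685/8, 25, 45/8]
+L2 (α=5/6) → [2655/16, 85/6, 1135/16]
+L3 (α=1/2) → [3951/32, 955/12, 1631/32]
+L5 (α=7/8) → [38447/256, 8263/96, 52703/256]
= [150, 86, 206]


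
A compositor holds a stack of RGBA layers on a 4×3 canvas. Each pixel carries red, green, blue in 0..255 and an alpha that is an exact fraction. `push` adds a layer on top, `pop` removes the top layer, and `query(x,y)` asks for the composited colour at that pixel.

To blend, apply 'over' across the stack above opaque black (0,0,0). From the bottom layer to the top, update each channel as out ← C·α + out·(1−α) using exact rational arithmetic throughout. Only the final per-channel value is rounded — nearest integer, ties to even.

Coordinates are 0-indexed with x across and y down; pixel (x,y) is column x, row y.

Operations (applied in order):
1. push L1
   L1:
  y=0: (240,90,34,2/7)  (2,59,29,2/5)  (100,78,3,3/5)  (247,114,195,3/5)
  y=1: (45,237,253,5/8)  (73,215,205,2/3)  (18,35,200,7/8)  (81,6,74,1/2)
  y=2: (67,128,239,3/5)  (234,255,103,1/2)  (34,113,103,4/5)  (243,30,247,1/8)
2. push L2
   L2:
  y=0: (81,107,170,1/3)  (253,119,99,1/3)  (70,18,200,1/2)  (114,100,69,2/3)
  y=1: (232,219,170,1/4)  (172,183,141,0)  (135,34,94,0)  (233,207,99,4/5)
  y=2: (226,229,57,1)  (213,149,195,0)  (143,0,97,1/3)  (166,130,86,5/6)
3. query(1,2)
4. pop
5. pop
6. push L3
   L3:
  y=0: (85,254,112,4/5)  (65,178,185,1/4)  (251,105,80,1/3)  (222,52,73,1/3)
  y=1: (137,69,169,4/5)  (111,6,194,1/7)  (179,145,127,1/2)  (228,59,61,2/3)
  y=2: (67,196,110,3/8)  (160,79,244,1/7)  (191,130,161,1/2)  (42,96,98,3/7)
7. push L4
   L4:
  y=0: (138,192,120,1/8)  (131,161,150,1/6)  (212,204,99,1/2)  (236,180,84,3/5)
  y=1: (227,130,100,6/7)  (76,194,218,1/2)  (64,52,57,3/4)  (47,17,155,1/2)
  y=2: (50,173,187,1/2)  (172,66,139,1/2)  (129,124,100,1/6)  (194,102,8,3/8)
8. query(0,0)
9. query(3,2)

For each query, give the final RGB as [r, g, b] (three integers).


at x=1,y=2 over L1,L2:
after L1 α=1/2: [117, 255/2, 103/2]
after L2 α=0: [117, 255/2, 103/2]
= [117, 128, 52]

query (0,0) [L3,L4] — begin 0,0,0
L3 α=4/5: [68, 1016/5, 448/5]
L4 α=1/8: [307/4, 1009/5, 467/5]
→ [77, 202, 93]

query (3,2) [L3,L4] — begin 0,0,0
+L3 (α=3/7) → [18, 288/7, 42]
+L4 (α=3/8) → [84, 1791/28, 117/4]
→ [84, 64, 29]


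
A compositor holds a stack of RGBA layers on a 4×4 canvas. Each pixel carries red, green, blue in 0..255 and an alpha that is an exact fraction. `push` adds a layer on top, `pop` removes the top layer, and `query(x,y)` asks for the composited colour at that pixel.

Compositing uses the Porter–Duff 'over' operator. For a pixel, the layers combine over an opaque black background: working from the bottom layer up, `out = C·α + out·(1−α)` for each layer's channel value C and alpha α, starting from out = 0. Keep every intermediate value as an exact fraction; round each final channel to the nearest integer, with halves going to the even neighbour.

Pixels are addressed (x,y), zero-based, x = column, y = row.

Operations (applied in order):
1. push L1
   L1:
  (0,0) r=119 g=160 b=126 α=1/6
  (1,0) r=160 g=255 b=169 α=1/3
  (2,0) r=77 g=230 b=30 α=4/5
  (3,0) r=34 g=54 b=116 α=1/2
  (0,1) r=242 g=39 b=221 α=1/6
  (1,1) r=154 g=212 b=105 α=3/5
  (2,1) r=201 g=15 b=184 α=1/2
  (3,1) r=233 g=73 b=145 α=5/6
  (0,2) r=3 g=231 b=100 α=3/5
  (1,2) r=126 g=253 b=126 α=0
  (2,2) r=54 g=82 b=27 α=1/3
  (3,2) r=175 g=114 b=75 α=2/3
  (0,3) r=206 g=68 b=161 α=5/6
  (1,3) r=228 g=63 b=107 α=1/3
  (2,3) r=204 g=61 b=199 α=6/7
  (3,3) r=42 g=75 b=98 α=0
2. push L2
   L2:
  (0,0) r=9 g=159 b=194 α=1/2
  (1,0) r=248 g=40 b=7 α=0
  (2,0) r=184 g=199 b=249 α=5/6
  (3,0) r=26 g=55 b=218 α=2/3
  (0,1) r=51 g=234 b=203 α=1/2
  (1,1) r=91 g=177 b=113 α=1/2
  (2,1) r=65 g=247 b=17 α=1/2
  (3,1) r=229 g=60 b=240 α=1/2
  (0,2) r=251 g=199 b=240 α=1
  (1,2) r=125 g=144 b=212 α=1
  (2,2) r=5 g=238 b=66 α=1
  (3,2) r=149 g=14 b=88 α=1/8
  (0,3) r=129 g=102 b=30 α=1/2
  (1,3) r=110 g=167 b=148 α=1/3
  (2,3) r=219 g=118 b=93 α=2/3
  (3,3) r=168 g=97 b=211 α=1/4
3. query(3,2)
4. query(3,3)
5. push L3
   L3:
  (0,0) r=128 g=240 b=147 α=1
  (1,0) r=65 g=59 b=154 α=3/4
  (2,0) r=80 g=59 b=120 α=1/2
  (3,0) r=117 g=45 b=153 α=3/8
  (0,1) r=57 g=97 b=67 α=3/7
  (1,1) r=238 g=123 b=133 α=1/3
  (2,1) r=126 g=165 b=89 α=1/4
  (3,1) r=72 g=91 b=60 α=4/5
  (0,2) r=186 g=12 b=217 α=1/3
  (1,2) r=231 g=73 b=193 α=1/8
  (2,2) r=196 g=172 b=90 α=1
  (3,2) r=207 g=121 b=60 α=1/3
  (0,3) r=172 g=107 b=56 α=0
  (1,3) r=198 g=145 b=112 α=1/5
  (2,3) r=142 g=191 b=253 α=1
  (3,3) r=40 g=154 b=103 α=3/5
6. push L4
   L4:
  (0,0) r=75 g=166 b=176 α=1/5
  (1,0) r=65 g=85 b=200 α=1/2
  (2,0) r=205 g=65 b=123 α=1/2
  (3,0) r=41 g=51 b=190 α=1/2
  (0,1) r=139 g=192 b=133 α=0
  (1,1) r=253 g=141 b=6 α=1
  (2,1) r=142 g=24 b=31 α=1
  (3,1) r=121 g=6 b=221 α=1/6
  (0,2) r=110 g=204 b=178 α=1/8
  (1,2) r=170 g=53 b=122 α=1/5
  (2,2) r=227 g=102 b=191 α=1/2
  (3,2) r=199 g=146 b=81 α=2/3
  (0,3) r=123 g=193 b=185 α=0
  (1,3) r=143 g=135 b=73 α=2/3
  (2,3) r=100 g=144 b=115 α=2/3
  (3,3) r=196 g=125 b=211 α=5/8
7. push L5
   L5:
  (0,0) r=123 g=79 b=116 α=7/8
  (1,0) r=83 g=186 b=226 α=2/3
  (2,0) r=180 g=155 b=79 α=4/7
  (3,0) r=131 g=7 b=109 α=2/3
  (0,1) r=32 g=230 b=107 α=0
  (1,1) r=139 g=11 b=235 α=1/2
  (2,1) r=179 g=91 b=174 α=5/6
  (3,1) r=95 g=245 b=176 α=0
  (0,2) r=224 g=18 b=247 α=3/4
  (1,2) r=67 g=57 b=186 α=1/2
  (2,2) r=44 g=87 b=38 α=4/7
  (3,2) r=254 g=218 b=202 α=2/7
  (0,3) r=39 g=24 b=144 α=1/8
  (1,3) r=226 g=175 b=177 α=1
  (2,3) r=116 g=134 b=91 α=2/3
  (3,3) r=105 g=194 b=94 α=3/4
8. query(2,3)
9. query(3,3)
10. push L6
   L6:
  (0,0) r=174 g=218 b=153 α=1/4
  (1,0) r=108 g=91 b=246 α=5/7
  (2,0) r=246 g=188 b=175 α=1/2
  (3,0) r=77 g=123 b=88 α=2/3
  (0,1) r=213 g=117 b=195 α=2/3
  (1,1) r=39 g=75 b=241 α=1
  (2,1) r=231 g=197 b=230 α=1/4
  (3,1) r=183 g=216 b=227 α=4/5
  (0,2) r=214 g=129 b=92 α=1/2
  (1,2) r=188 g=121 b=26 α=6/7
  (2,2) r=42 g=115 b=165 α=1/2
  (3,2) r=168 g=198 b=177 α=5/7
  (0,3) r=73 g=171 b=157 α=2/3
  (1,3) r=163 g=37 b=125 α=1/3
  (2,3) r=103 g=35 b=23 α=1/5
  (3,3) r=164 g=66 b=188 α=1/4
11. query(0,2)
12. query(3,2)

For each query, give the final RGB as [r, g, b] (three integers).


at x=3,y=2 over L1,L2:
L1 α=2/3: [350/3, 76, 50]
L2 α=1/8: [2897/24, 273/4, 219/4]
rounded: [121, 68, 55]

at x=3,y=3 over L1,L2:
after L1 α=0: [0, 0, 0]
after L2 α=1/4: [42, 97/4, 211/4]
rounded: [42, 24, 53]

(2,3) stack=L1,L2,L3,L4,L5; from [0,0,0]:
+L1 (α=6/7) → [1224/7, 366/7, 1194/7]
+L2 (α=2/3) → [1430/7, 2018/21, 832/7]
+L3 (α=1) → [142, 191, 253]
+L4 (α=2/3) → [114, 479/3, 161]
+L5 (α=2/3) → [346/3, 1283/9, 343/3]
→ [115, 143, 114]

query (3,3) [L1,L2,L3,L4,L5] — begin 0,0,0
+L1 (α=0) → [0, 0, 0]
+L2 (α=1/4) → [42, 97/4, 211/4]
+L3 (α=3/5) → [204/5, 1021/10, 829/10]
+L4 (α=5/8) → [689/5, 9313/80, 13037/80]
+L5 (α=3/4) → [566/5, 55873/320, 35597/320]
= [113, 175, 111]

query (0,2) [L1,L2,L3,L4,L5,L6] — begin 0,0,0
after L1 α=3/5: [9/5, 693/5, 60]
after L2 α=1: [251, 199, 240]
after L3 α=1/3: [688/3, 410/3, 697/3]
after L4 α=1/8: [2573/12, 1741/12, 5413/24]
after L5 α=3/4: [10637/48, 2389/48, 23197/96]
after L6 α=1/2: [20909/96, 8581/96, 32029/192]
→ [218, 89, 167]

at x=3,y=2 over L1,L2,L3,L4,L5,L6:
L1 α=2/3: [350/3, 76, 50]
L2 α=1/8: [2897/24, 273/4, 219/4]
L3 α=1/3: [5381/36, 515/6, 113/2]
L4 α=2/3: [19709/108, 2267/18, 437/6]
L5 α=2/7: [153409/756, 19183/126, 4609/42]
L6 α=5/7: [470929/2646, 81553/441, 23194/147]
rounded: [178, 185, 158]


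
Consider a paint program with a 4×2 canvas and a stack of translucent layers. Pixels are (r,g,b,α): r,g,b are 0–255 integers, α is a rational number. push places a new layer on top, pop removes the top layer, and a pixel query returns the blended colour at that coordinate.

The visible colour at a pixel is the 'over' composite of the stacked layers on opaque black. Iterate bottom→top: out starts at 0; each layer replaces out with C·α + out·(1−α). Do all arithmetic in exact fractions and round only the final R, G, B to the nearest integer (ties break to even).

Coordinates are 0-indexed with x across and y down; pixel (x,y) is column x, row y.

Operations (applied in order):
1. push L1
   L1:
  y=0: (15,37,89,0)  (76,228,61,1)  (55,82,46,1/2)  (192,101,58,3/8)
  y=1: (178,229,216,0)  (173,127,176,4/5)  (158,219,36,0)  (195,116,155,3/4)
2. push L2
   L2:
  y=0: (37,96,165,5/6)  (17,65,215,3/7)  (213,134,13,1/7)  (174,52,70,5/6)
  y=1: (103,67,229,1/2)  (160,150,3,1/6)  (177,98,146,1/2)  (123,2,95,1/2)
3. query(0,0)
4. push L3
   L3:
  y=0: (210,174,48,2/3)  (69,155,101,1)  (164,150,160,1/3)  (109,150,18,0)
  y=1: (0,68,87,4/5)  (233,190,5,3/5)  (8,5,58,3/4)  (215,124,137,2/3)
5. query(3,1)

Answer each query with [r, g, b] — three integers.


(0,0) stack=L1,L2; from [0,0,0]:
L1 α=0: [0, 0, 0]
L2 α=5/6: [185/6, 80, 275/2]
→ [31, 80, 138]

at x=3,y=1 over L1,L2,L3:
+L1 (α=3/4) → [585/4, 87, 465/4]
+L2 (α=1/2) → [1077/8, 89/2, 845/8]
+L3 (α=2/3) → [4517/24, 195/2, 3037/24]
→ [188, 98, 127]


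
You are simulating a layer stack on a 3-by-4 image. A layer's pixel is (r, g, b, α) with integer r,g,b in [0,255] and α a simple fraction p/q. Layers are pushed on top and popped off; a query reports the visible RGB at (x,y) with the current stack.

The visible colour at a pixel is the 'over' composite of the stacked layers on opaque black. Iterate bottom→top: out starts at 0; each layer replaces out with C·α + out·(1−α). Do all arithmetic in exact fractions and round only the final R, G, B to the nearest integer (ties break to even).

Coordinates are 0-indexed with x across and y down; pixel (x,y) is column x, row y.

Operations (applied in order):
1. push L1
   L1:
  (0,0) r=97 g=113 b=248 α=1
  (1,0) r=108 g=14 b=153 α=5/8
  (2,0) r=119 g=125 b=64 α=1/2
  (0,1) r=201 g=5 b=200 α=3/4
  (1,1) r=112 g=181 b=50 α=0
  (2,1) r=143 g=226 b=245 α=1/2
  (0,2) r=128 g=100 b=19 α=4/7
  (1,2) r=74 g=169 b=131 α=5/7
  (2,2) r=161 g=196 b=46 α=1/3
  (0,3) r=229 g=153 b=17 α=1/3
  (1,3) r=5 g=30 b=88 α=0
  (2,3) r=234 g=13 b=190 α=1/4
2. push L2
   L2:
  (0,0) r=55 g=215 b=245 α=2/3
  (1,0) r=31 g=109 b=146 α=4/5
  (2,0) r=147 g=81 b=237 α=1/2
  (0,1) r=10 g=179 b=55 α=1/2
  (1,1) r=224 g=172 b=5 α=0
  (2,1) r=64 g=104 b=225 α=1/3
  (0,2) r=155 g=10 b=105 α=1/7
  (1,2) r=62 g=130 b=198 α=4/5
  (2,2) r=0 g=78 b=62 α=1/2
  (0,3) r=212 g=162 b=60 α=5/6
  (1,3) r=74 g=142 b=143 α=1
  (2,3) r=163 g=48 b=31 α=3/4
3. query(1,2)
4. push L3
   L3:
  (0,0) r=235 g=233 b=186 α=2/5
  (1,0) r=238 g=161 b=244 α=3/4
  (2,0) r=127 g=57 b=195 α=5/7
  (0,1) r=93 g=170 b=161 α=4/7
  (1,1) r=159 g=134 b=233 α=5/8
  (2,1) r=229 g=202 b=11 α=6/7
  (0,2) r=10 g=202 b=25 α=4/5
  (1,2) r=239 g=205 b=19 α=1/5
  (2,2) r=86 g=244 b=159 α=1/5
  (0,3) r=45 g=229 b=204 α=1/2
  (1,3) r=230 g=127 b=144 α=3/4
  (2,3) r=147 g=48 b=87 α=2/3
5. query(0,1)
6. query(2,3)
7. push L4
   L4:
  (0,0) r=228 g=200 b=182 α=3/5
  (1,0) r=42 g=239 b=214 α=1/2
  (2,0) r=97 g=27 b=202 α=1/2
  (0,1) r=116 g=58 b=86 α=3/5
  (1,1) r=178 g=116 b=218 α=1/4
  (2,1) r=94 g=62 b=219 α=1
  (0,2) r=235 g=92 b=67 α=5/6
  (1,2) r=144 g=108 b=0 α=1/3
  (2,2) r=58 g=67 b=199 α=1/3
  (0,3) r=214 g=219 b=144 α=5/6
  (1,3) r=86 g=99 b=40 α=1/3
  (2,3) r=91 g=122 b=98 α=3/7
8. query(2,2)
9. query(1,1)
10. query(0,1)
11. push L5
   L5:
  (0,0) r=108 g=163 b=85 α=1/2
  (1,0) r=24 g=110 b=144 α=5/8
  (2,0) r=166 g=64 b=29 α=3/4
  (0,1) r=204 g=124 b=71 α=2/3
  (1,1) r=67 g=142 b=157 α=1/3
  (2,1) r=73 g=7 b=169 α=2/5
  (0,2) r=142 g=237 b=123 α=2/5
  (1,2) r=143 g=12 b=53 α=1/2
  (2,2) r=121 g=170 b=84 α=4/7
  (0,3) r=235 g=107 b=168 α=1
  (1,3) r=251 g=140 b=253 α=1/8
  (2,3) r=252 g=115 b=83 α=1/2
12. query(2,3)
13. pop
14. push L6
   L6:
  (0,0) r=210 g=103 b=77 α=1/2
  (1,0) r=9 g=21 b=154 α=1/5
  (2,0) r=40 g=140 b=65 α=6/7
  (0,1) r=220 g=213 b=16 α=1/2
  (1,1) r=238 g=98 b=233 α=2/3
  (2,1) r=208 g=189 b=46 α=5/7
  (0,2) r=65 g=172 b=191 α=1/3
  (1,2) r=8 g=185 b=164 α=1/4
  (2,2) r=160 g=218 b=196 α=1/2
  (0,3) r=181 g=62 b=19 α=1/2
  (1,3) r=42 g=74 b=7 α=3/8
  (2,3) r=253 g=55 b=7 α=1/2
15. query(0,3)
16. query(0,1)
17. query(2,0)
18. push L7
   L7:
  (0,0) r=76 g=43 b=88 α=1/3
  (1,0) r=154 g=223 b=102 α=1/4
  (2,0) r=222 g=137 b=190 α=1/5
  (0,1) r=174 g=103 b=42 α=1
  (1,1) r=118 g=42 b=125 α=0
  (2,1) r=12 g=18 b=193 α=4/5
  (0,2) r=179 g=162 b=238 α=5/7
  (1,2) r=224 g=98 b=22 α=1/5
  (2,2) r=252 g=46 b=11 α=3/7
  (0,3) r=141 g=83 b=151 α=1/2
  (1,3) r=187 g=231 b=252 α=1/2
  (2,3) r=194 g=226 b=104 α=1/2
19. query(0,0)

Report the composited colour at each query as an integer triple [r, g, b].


query (1,2) [L1,L2] — begin 0,0,0
L1 α=5/7: [370/7, 845/7, 655/7]
L2 α=4/5: [2106/35, 897/7, 6199/35]
= [60, 128, 177]

query (0,1) [L1,L2,L3] — begin 0,0,0
+L1 (α=3/4) → [603/4, 15/4, 150]
+L2 (α=1/2) → [643/8, 731/8, 205/2]
+L3 (α=4/7) → [4905/56, 7633/56, 1903/14]
→ [88, 136, 136]

(2,3) stack=L1,L2,L3; from [0,0,0]:
+L1 (α=1/4) → [117/2, 13/4, 95/2]
+L2 (α=3/4) → [1095/8, 589/16, 281/8]
+L3 (α=2/3) → [1149/8, 2125/48, 1673/24]
→ [144, 44, 70]

(2,2) stack=L1,L2,L3,L4; from [0,0,0]:
+L1 (α=1/3) → [161/3, 196/3, 46/3]
+L2 (α=1/2) → [161/6, 215/3, 116/3]
+L3 (α=1/5) → [116/3, 1592/15, 941/15]
+L4 (α=1/3) → [406/9, 4189/45, 4867/45]
rounded: [45, 93, 108]

query (1,1) [L1,L2,L3,L4] — begin 0,0,0
+L1 (α=0) → [0, 0, 0]
+L2 (α=0) → [0, 0, 0]
+L3 (α=5/8) → [795/8, 335/4, 1165/8]
+L4 (α=1/4) → [3809/32, 1469/16, 5239/32]
rounded: [119, 92, 164]

at x=0,y=1 over L1,L2,L3,L4:
L1 α=3/4: [603/4, 15/4, 150]
L2 α=1/2: [643/8, 731/8, 205/2]
L3 α=4/7: [4905/56, 7633/56, 1903/14]
L4 α=3/5: [14649/140, 2501/28, 3709/35]
= [105, 89, 106]

at x=2,y=3 over L1,L2,L3,L4,L5:
+L1 (α=1/4) → [117/2, 13/4, 95/2]
+L2 (α=3/4) → [1095/8, 589/16, 281/8]
+L3 (α=2/3) → [1149/8, 2125/48, 1673/24]
+L4 (α=3/7) → [1695/14, 931/12, 491/6]
+L5 (α=1/2) → [5223/28, 2311/24, 989/12]
→ [187, 96, 82]

at x=0,y=3 over L1,L2,L3,L4,L6:
after L1 α=1/3: [229/3, 51, 17/3]
after L2 α=5/6: [3409/18, 287/2, 917/18]
after L3 α=1/2: [4219/36, 745/4, 4589/36]
after L4 α=5/6: [42739/216, 5125/24, 30509/216]
after L6 α=1/2: [81835/432, 6613/48, 34613/432]
→ [189, 138, 80]

query (0,1) [L1,L2,L3,L4,L6] — begin 0,0,0
after L1 α=3/4: [603/4, 15/4, 150]
after L2 α=1/2: [643/8, 731/8, 205/2]
after L3 α=4/7: [4905/56, 7633/56, 1903/14]
after L4 α=3/5: [14649/140, 2501/28, 3709/35]
after L6 α=1/2: [45449/280, 8465/56, 4269/70]
→ [162, 151, 61]

at x=2,y=0 over L1,L2,L3,L4,L6:
+L1 (α=1/2) → [119/2, 125/2, 32]
+L2 (α=1/2) → [413/4, 287/4, 269/2]
+L3 (α=5/7) → [1683/14, 857/14, 1244/7]
+L4 (α=1/2) → [3041/28, 1235/28, 1329/7]
+L6 (α=6/7) → [9761/196, 24755/196, 4059/49]
= [50, 126, 83]

at x=0,y=0 over L1,L2,L3,L4,L6,L7:
L1 α=1: [97, 113, 248]
L2 α=2/3: [69, 181, 246]
L3 α=2/5: [677/5, 1009/5, 222]
L4 α=3/5: [4774/25, 5018/25, 198]
L6 α=1/2: [5012/25, 7593/50, 275/2]
L7 α=1/3: [11924/75, 8668/75, 121]
= [159, 116, 121]


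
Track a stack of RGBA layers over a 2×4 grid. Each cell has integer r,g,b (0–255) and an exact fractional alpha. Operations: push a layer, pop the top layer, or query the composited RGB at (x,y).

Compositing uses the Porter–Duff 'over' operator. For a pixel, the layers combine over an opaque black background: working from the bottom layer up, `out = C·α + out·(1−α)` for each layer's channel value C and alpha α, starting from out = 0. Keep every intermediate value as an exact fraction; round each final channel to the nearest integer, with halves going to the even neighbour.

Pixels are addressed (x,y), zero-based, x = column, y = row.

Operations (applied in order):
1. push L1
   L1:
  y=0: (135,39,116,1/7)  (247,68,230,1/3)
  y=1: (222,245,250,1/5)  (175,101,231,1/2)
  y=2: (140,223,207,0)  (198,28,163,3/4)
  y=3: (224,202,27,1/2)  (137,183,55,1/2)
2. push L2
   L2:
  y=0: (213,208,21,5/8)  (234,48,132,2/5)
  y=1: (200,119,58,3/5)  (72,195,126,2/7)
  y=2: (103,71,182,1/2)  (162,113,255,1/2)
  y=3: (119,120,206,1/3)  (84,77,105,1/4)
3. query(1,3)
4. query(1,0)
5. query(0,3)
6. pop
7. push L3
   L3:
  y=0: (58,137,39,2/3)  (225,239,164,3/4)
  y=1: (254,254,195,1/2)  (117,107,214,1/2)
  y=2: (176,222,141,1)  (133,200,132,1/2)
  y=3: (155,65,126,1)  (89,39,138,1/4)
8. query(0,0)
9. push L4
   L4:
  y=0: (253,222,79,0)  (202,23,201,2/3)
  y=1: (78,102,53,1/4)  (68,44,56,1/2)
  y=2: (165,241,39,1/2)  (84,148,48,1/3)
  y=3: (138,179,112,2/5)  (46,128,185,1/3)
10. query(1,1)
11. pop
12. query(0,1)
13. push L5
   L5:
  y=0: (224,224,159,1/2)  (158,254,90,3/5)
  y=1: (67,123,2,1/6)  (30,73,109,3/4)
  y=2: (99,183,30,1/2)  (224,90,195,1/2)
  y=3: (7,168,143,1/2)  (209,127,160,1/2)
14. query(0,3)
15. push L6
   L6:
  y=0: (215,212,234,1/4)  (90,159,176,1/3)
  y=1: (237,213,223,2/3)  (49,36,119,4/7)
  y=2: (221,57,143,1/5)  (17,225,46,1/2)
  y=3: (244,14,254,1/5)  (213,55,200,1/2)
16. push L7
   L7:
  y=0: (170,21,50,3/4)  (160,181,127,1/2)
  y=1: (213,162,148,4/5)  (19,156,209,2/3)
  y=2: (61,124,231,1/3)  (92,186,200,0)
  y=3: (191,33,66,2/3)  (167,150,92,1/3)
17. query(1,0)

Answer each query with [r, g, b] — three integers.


query (1,3) [L1,L2] — begin 0,0,0
L1 α=1/2: [137/2, 183/2, 55/2]
L2 α=1/4: [579/8, 703/8, 375/8]
= [72, 88, 47]

at x=1,y=0 over L1,L2:
L1 α=1/3: [247/3, 68/3, 230/3]
L2 α=2/5: [143, 164/5, 494/5]
→ [143, 33, 99]

(0,3) stack=L1,L2; from [0,0,0]:
L1 α=1/2: [112, 101, 27/2]
L2 α=1/3: [343/3, 322/3, 233/3]
= [114, 107, 78]

(0,0) stack=L1,L3; from [0,0,0]:
+L1 (α=1/7) → [135/7, 39/7, 116/7]
+L3 (α=2/3) → [947/21, 1957/21, 662/21]
= [45, 93, 32]

(1,1) stack=L1,L3,L4; from [0,0,0]:
after L1 α=1/2: [175/2, 101/2, 231/2]
after L3 α=1/2: [409/4, 315/4, 659/4]
after L4 α=1/2: [681/8, 491/8, 883/8]
rounded: [85, 61, 110]

query (0,1) [L1,L3] — begin 0,0,0
+L1 (α=1/5) → [222/5, 49, 50]
+L3 (α=1/2) → [746/5, 303/2, 245/2]
→ [149, 152, 122]

(0,3) stack=L1,L3,L5; from [0,0,0]:
+L1 (α=1/2) → [112, 101, 27/2]
+L3 (α=1) → [155, 65, 126]
+L5 (α=1/2) → [81, 233/2, 269/2]
→ [81, 116, 134]

query (1,0) [L1,L3,L5,L6,L7] — begin 0,0,0
L1 α=1/3: [247/3, 68/3, 230/3]
L3 α=3/4: [568/3, 2219/12, 853/6]
L5 α=3/5: [2558/15, 6791/30, 1663/15]
L6 α=1/3: [6466/45, 9176/45, 5966/45]
L7 α=1/2: [6833/45, 17321/90, 11681/90]
rounded: [152, 192, 130]


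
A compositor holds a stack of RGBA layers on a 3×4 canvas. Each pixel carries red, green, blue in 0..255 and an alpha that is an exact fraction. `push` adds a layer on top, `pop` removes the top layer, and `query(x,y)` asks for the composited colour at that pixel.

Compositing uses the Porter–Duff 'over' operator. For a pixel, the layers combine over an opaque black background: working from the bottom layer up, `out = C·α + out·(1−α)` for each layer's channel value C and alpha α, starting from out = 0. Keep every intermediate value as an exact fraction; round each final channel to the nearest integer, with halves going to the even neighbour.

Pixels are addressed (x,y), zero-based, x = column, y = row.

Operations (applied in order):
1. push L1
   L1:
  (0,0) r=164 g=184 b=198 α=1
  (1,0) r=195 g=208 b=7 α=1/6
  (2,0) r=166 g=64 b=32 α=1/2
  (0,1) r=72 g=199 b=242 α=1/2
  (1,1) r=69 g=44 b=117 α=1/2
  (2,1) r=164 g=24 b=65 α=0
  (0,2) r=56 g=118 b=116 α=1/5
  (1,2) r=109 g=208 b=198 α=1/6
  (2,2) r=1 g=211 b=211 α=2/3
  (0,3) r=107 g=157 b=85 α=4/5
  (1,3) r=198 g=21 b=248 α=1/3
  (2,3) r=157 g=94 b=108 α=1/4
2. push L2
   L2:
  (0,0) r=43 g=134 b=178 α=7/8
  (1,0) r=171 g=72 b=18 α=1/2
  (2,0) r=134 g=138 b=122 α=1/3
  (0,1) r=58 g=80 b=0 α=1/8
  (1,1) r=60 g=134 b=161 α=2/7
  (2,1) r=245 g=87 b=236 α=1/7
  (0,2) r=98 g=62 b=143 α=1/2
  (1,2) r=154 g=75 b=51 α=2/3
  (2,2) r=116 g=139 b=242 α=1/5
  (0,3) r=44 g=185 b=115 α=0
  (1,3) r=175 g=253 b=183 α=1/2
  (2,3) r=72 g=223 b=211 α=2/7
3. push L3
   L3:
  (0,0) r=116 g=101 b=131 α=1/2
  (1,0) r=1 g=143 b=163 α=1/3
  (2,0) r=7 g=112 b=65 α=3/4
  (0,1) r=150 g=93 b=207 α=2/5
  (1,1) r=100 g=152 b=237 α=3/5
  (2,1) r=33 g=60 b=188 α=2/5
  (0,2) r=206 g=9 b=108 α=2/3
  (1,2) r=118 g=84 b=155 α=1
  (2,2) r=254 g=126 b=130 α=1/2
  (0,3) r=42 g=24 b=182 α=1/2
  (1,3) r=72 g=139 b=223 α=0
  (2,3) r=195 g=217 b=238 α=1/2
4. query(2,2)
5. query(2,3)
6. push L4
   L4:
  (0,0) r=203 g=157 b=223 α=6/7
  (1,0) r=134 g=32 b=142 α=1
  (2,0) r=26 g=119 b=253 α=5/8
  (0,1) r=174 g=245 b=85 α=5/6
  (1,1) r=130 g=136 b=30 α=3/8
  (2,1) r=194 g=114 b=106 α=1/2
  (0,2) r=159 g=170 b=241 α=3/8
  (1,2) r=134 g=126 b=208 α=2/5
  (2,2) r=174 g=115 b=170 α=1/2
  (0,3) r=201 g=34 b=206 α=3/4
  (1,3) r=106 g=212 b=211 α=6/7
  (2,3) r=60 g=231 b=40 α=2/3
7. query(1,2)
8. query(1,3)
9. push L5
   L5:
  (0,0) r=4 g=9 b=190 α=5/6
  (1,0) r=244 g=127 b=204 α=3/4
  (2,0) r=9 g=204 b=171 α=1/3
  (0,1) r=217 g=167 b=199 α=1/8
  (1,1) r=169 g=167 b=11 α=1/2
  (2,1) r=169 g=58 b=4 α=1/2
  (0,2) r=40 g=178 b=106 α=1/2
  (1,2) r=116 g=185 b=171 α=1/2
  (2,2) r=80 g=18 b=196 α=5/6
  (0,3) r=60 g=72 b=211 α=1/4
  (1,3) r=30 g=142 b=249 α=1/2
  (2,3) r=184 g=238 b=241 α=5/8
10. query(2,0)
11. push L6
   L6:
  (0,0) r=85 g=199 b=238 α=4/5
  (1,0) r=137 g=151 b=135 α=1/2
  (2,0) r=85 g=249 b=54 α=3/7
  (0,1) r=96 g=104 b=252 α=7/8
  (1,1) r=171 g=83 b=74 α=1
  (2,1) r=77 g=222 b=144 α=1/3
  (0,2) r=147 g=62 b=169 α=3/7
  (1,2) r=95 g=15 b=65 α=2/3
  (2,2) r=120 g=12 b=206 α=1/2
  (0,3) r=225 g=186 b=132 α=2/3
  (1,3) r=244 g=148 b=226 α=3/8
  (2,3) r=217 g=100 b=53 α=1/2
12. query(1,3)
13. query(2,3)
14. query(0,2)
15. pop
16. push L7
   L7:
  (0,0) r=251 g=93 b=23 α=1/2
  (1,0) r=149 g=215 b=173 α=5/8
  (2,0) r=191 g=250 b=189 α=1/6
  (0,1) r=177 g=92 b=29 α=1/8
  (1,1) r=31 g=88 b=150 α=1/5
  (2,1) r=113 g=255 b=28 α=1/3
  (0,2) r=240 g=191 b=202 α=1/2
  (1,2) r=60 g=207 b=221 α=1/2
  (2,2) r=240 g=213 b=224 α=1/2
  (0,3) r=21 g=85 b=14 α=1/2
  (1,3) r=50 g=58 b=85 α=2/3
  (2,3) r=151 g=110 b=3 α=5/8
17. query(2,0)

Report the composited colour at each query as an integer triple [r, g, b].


query (2,2) [L1,L2,L3] — begin 0,0,0
after L1 α=2/3: [2/3, 422/3, 422/3]
after L2 α=1/5: [356/15, 421/3, 2414/15]
after L3 α=1/2: [2083/15, 799/6, 2182/15]
= [139, 133, 145]

at x=2,y=3 over L1,L2,L3:
after L1 α=1/4: [157/4, 47/2, 27]
after L2 α=2/7: [1361/28, 161/2, 557/7]
after L3 α=1/2: [6821/56, 595/4, 2223/14]
rounded: [122, 149, 159]

query (1,2) [L1,L2,L3,L4] — begin 0,0,0
after L1 α=1/6: [109/6, 104/3, 33]
after L2 α=2/3: [1957/18, 554/9, 45]
after L3 α=1: [118, 84, 155]
after L4 α=2/5: [622/5, 504/5, 881/5]
rounded: [124, 101, 176]

at x=1,y=3 over L1,L2,L3,L4:
L1 α=1/3: [66, 7, 248/3]
L2 α=1/2: [241/2, 130, 797/6]
L3 α=0: [241/2, 130, 797/6]
L4 α=6/7: [1513/14, 1402/7, 1199/6]
= [108, 200, 200]

at x=2,y=0 over L1,L2,L3,L4,L5:
+L1 (α=1/2) → [83, 32, 16]
+L2 (α=1/3) → [100, 202/3, 154/3]
+L3 (α=3/4) → [121/4, 605/6, 739/12]
+L4 (α=5/8) → [883/32, 1795/16, 5799/32]
+L5 (α=1/3) → [1027/48, 3427/24, 2845/16]
→ [21, 143, 178]

(1,3) stack=L1,L2,L3,L4,L5,L6; from [0,0,0]:
L1 α=1/3: [66, 7, 248/3]
L2 α=1/2: [241/2, 130, 797/6]
L3 α=0: [241/2, 130, 797/6]
L4 α=6/7: [1513/14, 1402/7, 1199/6]
L5 α=1/2: [1933/28, 1198/7, 2693/12]
L6 α=3/8: [30161/224, 4549/28, 21601/96]
→ [135, 162, 225]

query (2,3) [L1,L2,L3,L4,L5,L6] — begin 0,0,0
+L1 (α=1/4) → [157/4, 47/2, 27]
+L2 (α=2/7) → [1361/28, 161/2, 557/7]
+L3 (α=1/2) → [6821/56, 595/4, 2223/14]
+L4 (α=2/3) → [13541/168, 2443/12, 3343/42]
+L5 (α=5/8) → [65061/448, 7203/32, 20213/112]
+L6 (α=1/2) → [162277/896, 10403/64, 26149/224]
→ [181, 163, 117]

at x=0,y=2 over L1,L2,L3,L4,L5,L6:
+L1 (α=1/5) → [56/5, 118/5, 116/5]
+L2 (α=1/2) → [273/5, 214/5, 831/10]
+L3 (α=2/3) → [2333/15, 304/15, 997/10]
+L4 (α=3/8) → [941/6, 917/12, 2443/16]
+L5 (α=1/2) → [1181/12, 3053/24, 4139/32]
+L6 (α=3/7) → [2504/21, 4169/42, 8195/56]
= [119, 99, 146]

query (2,0) [L1,L2,L3,L4,L5,L7] — begin 0,0,0
L1 α=1/2: [83, 32, 16]
L2 α=1/3: [100, 202/3, 154/3]
L3 α=3/4: [121/4, 605/6, 739/12]
L4 α=5/8: [883/32, 1795/16, 5799/32]
L5 α=1/3: [1027/48, 3427/24, 2845/16]
L7 α=1/6: [14303/288, 23135/144, 17249/96]
= [50, 161, 180]


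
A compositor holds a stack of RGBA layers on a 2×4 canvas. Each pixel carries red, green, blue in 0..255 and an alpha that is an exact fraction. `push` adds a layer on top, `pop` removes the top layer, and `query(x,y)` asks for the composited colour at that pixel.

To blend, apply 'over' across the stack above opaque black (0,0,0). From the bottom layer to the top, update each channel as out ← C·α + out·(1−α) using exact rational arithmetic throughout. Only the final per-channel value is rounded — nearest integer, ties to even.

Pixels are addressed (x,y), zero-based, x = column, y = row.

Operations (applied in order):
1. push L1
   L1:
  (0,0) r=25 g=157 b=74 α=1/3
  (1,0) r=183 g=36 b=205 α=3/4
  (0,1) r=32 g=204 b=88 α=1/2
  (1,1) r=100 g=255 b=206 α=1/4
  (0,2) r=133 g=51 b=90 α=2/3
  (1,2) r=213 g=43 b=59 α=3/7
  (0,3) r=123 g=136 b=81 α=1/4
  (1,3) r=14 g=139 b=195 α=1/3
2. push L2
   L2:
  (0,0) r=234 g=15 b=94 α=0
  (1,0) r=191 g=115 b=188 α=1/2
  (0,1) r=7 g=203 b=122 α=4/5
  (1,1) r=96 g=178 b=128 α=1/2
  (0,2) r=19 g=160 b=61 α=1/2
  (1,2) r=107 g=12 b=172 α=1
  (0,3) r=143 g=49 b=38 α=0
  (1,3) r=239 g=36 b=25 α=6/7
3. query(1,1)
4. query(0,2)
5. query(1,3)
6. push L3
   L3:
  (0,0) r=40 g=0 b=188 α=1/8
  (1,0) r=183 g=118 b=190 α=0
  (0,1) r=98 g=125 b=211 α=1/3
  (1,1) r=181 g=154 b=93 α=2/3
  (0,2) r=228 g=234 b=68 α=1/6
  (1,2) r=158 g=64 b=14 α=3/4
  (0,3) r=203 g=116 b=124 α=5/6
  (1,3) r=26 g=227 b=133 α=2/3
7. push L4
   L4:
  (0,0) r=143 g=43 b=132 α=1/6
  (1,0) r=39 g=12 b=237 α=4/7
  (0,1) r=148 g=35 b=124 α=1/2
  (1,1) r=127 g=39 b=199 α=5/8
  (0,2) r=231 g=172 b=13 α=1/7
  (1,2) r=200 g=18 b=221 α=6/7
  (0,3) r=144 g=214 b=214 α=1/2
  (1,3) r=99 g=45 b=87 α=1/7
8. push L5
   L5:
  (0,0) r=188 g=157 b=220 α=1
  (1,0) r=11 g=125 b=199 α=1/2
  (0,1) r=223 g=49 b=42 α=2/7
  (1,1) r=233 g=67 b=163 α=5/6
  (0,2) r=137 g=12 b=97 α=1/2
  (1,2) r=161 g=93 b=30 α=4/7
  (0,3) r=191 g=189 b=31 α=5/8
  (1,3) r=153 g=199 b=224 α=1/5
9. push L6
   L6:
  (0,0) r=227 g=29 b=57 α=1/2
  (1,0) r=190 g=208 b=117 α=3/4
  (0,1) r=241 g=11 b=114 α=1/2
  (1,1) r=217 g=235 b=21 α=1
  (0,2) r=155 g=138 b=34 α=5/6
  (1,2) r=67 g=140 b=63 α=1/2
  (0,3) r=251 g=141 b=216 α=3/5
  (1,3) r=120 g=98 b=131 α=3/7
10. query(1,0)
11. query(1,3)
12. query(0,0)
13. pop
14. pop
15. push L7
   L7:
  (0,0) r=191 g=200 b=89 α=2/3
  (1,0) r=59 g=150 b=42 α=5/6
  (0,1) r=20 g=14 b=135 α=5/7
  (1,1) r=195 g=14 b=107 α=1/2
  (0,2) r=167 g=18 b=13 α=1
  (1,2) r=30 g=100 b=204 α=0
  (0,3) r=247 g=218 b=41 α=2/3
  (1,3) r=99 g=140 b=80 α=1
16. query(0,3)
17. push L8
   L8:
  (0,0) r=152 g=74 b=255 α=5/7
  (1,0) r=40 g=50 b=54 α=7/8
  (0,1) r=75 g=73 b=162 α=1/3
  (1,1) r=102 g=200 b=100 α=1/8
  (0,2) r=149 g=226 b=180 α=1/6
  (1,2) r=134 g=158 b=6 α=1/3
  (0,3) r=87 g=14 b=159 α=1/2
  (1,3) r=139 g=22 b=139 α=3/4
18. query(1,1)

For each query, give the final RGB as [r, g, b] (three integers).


at x=1,y=1 over L1,L2:
after L1 α=1/4: [25, 255/4, 103/2]
after L2 α=1/2: [121/2, 967/8, 359/4]
→ [60, 121, 90]

query (0,2) [L1,L2] — begin 0,0,0
after L1 α=2/3: [266/3, 34, 60]
after L2 α=1/2: [323/6, 97, 121/2]
→ [54, 97, 60]

at x=1,y=3 over L1,L2:
after L1 α=1/3: [14/3, 139/3, 65]
after L2 α=6/7: [4316/21, 787/21, 215/7]
rounded: [206, 37, 31]

at x=1,y=0 over L1,L2,L3,L4,L5,L6:
L1 α=3/4: [549/4, 27, 615/4]
L2 α=1/2: [1313/8, 71, 1367/8]
L3 α=0: [1313/8, 71, 1367/8]
L4 α=4/7: [741/8, 261/7, 11685/56]
L5 α=1/2: [829/16, 568/7, 22829/112]
L6 α=3/4: [9949/64, 1234/7, 62141/448]
→ [155, 176, 139]

at x=1,y=3 over L1,L2,L3,L4,L5,L6:
after L1 α=1/3: [14/3, 139/3, 65]
after L2 α=6/7: [4316/21, 787/21, 215/7]
after L3 α=2/3: [5408/63, 10321/63, 2077/21]
after L4 α=1/7: [12895/147, 21587/147, 4763/49]
after L5 α=1/5: [74071/735, 115601/735, 30028/245]
after L6 α=3/7: [560884/5145, 678494/5145, 216397/1715]
→ [109, 132, 126]

query (0,0) [L1,L2,L3,L4,L5,L6] — begin 0,0,0
L1 α=1/3: [25/3, 157/3, 74/3]
L2 α=0: [25/3, 157/3, 74/3]
L3 α=1/8: [295/24, 1099/24, 541/12]
L4 α=1/6: [4907/144, 6527/144, 4289/72]
L5 α=1: [188, 157, 220]
L6 α=1/2: [415/2, 93, 277/2]
rounded: [208, 93, 138]

at x=0,y=3 over L1,L2,L3,L4,L7:
+L1 (α=1/4) → [123/4, 34, 81/4]
+L2 (α=0) → [123/4, 34, 81/4]
+L3 (α=5/6) → [4183/24, 307/3, 2561/24]
+L4 (α=1/2) → [7639/48, 949/6, 7697/48]
+L7 (α=2/3) → [31351/144, 3565/18, 11633/144]
rounded: [218, 198, 81]

at x=1,y=1 over L1,L2,L3,L4,L7,L8:
L1 α=1/4: [25, 255/4, 103/2]
L2 α=1/2: [121/2, 967/8, 359/4]
L3 α=2/3: [845/6, 3431/24, 1103/12]
L4 α=5/8: [2115/16, 4991/64, 5083/32]
L7 α=1/2: [5235/32, 5887/128, 8507/64]
L8 α=1/8: [39909/256, 66809/1024, 65949/512]
→ [156, 65, 129]


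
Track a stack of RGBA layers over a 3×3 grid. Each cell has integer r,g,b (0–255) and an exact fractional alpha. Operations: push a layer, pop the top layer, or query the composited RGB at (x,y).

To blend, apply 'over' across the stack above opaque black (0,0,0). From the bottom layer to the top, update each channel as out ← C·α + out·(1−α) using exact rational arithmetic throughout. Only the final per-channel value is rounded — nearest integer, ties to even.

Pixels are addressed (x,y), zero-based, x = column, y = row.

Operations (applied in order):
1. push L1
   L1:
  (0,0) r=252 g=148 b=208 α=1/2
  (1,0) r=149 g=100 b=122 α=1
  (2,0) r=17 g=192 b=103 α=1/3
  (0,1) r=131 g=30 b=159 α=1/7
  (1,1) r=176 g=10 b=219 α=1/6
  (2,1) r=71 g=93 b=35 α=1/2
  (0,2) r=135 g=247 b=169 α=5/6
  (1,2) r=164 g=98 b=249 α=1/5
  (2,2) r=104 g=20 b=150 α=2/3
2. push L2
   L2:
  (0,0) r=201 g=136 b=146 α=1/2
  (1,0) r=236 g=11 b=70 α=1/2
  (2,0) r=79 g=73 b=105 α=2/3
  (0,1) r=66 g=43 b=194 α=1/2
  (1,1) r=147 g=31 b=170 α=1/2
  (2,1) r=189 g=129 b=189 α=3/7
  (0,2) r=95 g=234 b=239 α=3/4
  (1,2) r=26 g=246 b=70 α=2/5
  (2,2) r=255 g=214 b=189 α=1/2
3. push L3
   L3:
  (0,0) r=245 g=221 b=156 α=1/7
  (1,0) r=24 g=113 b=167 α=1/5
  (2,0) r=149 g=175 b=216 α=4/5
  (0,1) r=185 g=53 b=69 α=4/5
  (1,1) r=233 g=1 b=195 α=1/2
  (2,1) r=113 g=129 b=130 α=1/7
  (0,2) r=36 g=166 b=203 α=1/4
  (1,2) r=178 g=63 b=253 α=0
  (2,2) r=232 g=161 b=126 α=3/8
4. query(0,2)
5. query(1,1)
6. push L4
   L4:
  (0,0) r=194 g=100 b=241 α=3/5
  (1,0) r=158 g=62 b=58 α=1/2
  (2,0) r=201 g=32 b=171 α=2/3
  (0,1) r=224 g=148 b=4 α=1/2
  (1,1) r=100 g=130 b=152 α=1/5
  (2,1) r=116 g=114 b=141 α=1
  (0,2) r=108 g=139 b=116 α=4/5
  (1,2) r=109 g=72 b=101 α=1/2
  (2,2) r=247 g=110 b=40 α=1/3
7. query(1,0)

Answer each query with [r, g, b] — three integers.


query (0,2) [L1,L2,L3] — begin 0,0,0
after L1 α=5/6: [225/2, 1235/6, 845/6]
after L2 α=3/4: [795/8, 5447/24, 5147/24]
after L3 α=1/4: [2673/32, 6775/32, 6771/32]
= [84, 212, 212]

(1,1) stack=L1,L2,L3; from [0,0,0]:
L1 α=1/6: [88/3, 5/3, 73/2]
L2 α=1/2: [529/6, 49/3, 413/4]
L3 α=1/2: [1927/12, 26/3, 1193/8]
rounded: [161, 9, 149]

at x=1,y=0 over L1,L2,L3,L4:
after L1 α=1: [149, 100, 122]
after L2 α=1/2: [385/2, 111/2, 96]
after L3 α=1/5: [794/5, 67, 551/5]
after L4 α=1/2: [792/5, 129/2, 841/10]
rounded: [158, 64, 84]


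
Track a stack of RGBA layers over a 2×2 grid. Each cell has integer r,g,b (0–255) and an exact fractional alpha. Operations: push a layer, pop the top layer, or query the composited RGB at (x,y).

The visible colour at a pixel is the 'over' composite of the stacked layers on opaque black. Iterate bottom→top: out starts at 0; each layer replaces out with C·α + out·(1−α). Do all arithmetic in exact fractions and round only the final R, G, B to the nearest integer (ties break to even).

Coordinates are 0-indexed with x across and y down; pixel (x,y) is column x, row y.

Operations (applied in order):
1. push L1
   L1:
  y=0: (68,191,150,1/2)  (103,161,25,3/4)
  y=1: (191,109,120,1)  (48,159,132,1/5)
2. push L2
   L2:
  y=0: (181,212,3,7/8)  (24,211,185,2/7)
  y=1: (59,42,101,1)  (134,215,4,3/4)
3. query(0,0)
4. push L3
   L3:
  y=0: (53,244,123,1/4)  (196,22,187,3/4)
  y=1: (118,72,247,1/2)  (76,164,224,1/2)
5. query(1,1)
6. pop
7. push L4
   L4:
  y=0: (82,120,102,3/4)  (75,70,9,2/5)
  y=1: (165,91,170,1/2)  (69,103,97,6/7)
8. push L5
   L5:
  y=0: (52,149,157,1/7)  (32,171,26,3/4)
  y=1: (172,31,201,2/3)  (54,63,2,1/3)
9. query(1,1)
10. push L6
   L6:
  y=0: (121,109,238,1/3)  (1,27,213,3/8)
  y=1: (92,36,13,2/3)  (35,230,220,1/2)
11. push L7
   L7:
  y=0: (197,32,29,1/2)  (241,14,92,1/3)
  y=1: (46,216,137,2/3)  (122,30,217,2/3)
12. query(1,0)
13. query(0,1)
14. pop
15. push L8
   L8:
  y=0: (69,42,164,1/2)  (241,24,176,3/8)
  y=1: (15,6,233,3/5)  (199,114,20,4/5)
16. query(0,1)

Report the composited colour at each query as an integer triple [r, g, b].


query (0,0) [L1,L2] — begin 0,0,0
+L1 (α=1/2) → [34, 191/2, 75]
+L2 (α=7/8) → [1301/8, 3159/16, 12]
rounded: [163, 197, 12]

query (1,1) [L1,L2,L3] — begin 0,0,0
after L1 α=1/5: [48/5, 159/5, 132/5]
after L2 α=3/4: [1029/10, 846/5, 48/5]
after L3 α=1/2: [1789/20, 833/5, 584/5]
= [89, 167, 117]

at x=1,y=1 over L1,L2,L4,L5:
L1 α=1/5: [48/5, 159/5, 132/5]
L2 α=3/4: [1029/10, 846/5, 48/5]
L4 α=6/7: [5169/70, 3936/35, 2958/35]
L5 α=1/3: [2353/35, 3359/35, 5986/105]
rounded: [67, 96, 57]

(1,0) stack=L1,L2,L4,L5,L6,L7; from [0,0,0]:
+L1 (α=3/4) → [309/4, 483/4, 75/4]
+L2 (α=2/7) → [1737/28, 4103/28, 265/4]
+L4 (α=2/5) → [9411/140, 16229/140, 867/20]
+L5 (α=3/4) → [22851/560, 88049/560, 2427/80]
+L6 (α=3/8) → [23187/896, 97121/896, 12651/128]
+L7 (α=1/3) → [131155/1344, 103393/1344, 18539/192]
→ [98, 77, 97]

query (0,1) [L1,L2,L4,L5,L6,L7] — begin 0,0,0
+L1 (α=1) → [191, 109, 120]
+L2 (α=1) → [59, 42, 101]
+L4 (α=1/2) → [112, 133/2, 271/2]
+L5 (α=2/3) → [152, 257/6, 1075/6]
+L6 (α=2/3) → [112, 689/18, 1231/18]
+L7 (α=2/3) → [68, 8465/54, 6163/54]
→ [68, 157, 114]

at x=0,y=1 over L1,L2,L4,L5,L6,L8:
after L1 α=1: [191, 109, 120]
after L2 α=1: [59, 42, 101]
after L4 α=1/2: [112, 133/2, 271/2]
after L5 α=2/3: [152, 257/6, 1075/6]
after L6 α=2/3: [112, 689/18, 1231/18]
after L8 α=3/5: [269/5, 851/45, 7522/45]
→ [54, 19, 167]


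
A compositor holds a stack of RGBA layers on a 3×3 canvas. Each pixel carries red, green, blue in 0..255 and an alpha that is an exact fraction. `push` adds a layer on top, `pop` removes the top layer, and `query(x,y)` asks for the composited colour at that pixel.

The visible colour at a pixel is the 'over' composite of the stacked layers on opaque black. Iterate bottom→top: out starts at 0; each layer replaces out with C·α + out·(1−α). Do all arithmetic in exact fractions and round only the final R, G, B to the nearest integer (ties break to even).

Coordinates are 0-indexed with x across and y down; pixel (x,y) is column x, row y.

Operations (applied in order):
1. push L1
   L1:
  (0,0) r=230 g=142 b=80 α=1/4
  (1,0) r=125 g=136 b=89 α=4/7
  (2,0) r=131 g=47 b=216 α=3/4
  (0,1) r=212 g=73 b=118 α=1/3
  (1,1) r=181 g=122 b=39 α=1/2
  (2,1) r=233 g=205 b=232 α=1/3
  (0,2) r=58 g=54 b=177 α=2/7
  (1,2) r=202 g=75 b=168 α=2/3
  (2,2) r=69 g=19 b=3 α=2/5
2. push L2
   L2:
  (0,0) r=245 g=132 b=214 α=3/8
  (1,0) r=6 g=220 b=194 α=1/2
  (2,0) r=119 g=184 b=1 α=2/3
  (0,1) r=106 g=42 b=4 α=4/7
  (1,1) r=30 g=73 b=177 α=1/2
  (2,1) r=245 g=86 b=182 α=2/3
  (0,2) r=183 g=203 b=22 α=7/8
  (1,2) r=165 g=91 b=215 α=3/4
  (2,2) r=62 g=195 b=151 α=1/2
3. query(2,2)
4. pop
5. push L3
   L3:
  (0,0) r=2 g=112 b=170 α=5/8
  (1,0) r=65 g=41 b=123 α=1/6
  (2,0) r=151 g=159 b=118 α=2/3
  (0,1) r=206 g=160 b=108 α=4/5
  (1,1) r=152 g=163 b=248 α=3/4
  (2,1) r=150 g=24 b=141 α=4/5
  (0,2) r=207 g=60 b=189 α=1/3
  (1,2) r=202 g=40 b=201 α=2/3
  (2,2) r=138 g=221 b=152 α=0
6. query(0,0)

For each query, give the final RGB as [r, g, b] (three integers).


at x=2,y=2 over L1,L2:
L1 α=2/5: [138/5, 38/5, 6/5]
L2 α=1/2: [224/5, 1013/10, 761/10]
→ [45, 101, 76]

at x=0,y=0 over L1,L3:
after L1 α=1/4: [115/2, 71/2, 20]
after L3 α=5/8: [365/16, 1333/16, 455/4]
→ [23, 83, 114]


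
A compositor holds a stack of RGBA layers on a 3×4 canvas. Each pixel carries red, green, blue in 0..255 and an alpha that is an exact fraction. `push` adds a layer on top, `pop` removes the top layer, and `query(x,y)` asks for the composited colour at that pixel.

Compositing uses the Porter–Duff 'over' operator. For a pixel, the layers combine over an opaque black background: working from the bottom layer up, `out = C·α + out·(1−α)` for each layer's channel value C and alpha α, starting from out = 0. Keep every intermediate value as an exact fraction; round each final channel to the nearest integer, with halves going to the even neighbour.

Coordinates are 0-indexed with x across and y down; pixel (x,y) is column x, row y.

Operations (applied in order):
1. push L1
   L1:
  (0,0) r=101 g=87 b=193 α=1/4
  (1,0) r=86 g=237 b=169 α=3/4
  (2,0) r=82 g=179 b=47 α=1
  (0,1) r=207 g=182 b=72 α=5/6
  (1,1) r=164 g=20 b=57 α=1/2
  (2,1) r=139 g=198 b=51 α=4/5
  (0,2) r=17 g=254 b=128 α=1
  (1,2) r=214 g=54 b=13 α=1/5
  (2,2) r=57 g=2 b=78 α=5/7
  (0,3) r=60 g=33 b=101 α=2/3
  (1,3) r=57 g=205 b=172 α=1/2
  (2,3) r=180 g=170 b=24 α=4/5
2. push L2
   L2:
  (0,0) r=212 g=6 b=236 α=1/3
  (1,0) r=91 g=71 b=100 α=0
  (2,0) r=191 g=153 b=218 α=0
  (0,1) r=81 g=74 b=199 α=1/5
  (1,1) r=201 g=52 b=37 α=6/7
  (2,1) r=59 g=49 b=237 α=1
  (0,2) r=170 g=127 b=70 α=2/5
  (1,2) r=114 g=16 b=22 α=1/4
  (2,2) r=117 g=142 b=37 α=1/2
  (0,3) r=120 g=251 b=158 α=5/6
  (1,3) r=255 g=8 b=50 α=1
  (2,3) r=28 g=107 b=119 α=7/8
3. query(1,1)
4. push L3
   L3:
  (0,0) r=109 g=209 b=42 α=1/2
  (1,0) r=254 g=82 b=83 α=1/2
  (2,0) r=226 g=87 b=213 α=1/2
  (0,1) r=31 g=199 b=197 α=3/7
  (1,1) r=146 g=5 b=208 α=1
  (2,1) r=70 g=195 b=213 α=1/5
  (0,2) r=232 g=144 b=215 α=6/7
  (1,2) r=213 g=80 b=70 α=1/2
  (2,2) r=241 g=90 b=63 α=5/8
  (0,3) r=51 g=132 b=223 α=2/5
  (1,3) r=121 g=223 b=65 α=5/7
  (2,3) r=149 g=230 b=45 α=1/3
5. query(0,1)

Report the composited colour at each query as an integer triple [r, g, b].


(1,1) stack=L1,L2; from [0,0,0]:
+L1 (α=1/2) → [82, 10, 57/2]
+L2 (α=6/7) → [184, 46, 501/14]
= [184, 46, 36]

query (0,1) [L1,L2,L3] — begin 0,0,0
after L1 α=5/6: [345/2, 455/3, 60]
after L2 α=1/5: [771/5, 2042/15, 439/5]
after L3 α=3/7: [507/5, 17123/105, 673/5]
= [101, 163, 135]
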